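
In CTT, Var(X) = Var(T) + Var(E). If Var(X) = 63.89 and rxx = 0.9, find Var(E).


var_true = rxx * var_obs = 0.9 * 63.89 = 57.501
var_error = var_obs - var_true
var_error = 63.89 - 57.501
var_error = 6.389

6.389


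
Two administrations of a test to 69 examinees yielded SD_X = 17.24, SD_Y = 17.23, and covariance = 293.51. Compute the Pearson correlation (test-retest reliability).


r = cov(X,Y) / (SD_X * SD_Y)
r = 293.51 / (17.24 * 17.23)
r = 293.51 / 297.0452
r = 0.9881

0.9881


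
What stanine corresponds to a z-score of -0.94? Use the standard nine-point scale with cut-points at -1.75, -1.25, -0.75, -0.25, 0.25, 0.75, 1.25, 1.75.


Stanine boundaries: [-1.75, -1.25, -0.75, -0.25, 0.25, 0.75, 1.25, 1.75]
z = -0.94
Check each boundary:
  z >= -1.75 -> could be stanine 2
  z >= -1.25 -> could be stanine 3
  z < -0.75
  z < -0.25
  z < 0.25
  z < 0.75
  z < 1.25
  z < 1.75
Highest qualifying boundary gives stanine = 3

3


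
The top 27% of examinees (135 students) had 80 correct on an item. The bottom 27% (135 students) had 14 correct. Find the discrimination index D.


p_upper = 80/135 = 0.5926
p_lower = 14/135 = 0.1037
D = 0.5926 - 0.1037 = 0.4889

0.4889


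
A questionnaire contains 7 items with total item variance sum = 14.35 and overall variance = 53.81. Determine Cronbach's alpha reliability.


alpha = (k/(k-1)) * (1 - sum(si^2)/s_total^2)
= (7/6) * (1 - 14.35/53.81)
alpha = 0.8555

0.8555


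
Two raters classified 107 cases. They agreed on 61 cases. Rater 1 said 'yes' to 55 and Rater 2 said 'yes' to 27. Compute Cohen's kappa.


P_o = 61/107 = 0.570093
P_e = (55*27 + 52*80) / 11449 = 0.493056
kappa = (P_o - P_e) / (1 - P_e)
kappa = (0.570093 - 0.493056) / (1 - 0.493056)
kappa = 0.152

0.152


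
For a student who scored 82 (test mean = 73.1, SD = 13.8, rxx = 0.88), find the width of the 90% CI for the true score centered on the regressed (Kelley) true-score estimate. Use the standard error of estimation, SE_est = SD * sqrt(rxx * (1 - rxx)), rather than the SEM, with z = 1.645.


True score estimate = 0.88*82 + 0.12*73.1 = 80.932
SE_est = SD * sqrt(rxx * (1 - rxx)) = 13.8 * sqrt(0.88 * 0.12) = 13.8 * sqrt(0.1056) = 4.484469
CI = T_est +/- z * SE_est, so width = 2 * z * SE_est = 2 * 1.645 * 4.484469
Width = 14.7539

14.7539


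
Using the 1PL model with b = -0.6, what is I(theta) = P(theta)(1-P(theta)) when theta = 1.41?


P = 1/(1+exp(-(1.41--0.6))) = 0.8818
I = P*(1-P) = 0.8818 * 0.1182
I = 0.1042

0.1042


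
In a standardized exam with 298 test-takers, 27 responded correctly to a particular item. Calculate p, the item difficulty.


Item difficulty p = number correct / total examinees
p = 27 / 298
p = 0.0906

0.0906


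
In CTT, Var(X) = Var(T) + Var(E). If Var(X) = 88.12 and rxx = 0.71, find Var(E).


var_true = rxx * var_obs = 0.71 * 88.12 = 62.5652
var_error = var_obs - var_true
var_error = 88.12 - 62.5652
var_error = 25.5548

25.5548


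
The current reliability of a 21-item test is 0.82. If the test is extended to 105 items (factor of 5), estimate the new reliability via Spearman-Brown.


r_new = (n * rxx) / (1 + (n-1) * rxx)
r_new = (5 * 0.82) / (1 + 4 * 0.82)
r_new = 4.1 / 4.28
r_new = 0.9579

0.9579


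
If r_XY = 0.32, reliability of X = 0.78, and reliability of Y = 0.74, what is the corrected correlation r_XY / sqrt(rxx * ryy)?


r_corrected = rxy / sqrt(rxx * ryy)
= 0.32 / sqrt(0.78 * 0.74)
= 0.32 / sqrt(0.5772)
= 0.32 / 0.759737
r_corrected = 0.4212

0.4212


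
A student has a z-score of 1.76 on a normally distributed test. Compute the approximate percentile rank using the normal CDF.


CDF(z) = 0.5 * (1 + erf(z/sqrt(2)))
erf(1.2445) = 0.9216
CDF = 0.9608
Percentile rank = 0.9608 * 100 = 96.08

96.08


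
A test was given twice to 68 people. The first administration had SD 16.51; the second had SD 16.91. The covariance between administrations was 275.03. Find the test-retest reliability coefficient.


r = cov(X,Y) / (SD_X * SD_Y)
r = 275.03 / (16.51 * 16.91)
r = 275.03 / 279.1841
r = 0.9851

0.9851


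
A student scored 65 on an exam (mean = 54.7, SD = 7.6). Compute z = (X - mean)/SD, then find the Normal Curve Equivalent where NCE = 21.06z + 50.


z = (X - mean) / SD = (65 - 54.7) / 7.6
z = 10.3 / 7.6
z = 1.3553
NCE = NCE = 21.06z + 50
Carry z at full precision (z = 10.3 / 7.6) into the conversion:
NCE = 21.06 * (10.3 / 7.6) + 50 = 216.918 / 7.6 + 50
NCE = 28.5418 + 50
NCE = 78.5418

78.5418


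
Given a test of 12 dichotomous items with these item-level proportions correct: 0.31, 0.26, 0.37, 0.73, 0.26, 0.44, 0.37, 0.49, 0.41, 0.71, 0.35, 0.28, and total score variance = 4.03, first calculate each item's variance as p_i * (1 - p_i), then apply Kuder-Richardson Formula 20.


For each item, compute p_i * q_i:
  Item 1: 0.31 * 0.69 = 0.2139
  Item 2: 0.26 * 0.74 = 0.1924
  Item 3: 0.37 * 0.63 = 0.2331
  Item 4: 0.73 * 0.27 = 0.1971
  Item 5: 0.26 * 0.74 = 0.1924
  Item 6: 0.44 * 0.56 = 0.2464
  Item 7: 0.37 * 0.63 = 0.2331
  Item 8: 0.49 * 0.51 = 0.2499
  Item 9: 0.41 * 0.59 = 0.2419
  Item 10: 0.71 * 0.29 = 0.2059
  Item 11: 0.35 * 0.65 = 0.2275
  Item 12: 0.28 * 0.72 = 0.2016
Sum(p_i * q_i) = 0.2139 + 0.1924 + 0.2331 + 0.1971 + 0.1924 + 0.2464 + 0.2331 + 0.2499 + 0.2419 + 0.2059 + 0.2275 + 0.2016 = 2.6352
KR-20 = (k/(k-1)) * (1 - Sum(p_i*q_i) / Var_total)
= (12/11) * (1 - 2.6352/4.03)
= 1.0909 * 0.3461
KR-20 = 0.3776

0.3776


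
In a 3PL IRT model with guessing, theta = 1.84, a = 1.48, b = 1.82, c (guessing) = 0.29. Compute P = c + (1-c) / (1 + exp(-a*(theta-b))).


logit = 1.48*(1.84 - 1.82) = 0.0296
P* = 1/(1 + exp(-0.0296)) = 0.5074
P = 0.29 + (1 - 0.29) * 0.5074
P = 0.6503

0.6503


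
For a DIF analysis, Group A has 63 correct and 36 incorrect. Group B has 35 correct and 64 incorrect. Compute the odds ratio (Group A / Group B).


Odds_A = 63/36 = 1.75
Odds_B = 35/64 = 0.5469
OR = Odds_A / Odds_B = 1.75 / 0.5469
Exactly, OR = (63 * 64) / (36 * 35) = 4032 / 1260
OR = 3.2

3.2


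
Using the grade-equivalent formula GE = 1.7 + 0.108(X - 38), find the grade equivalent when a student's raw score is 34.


raw - median = 34 - 38 = -4
slope * diff = 0.108 * -4 = -0.432
GE = 1.7 + -0.432
GE = 1.268

1.268


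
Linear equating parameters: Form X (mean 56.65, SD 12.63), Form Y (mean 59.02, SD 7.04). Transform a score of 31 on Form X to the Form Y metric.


slope = SD_Y / SD_X = 7.04 / 12.63 ~ 0.5574
intercept = mean_Y - slope * mean_X = 59.02 - (7.04 / 12.63) * 56.65 ~ 27.4431
Y = slope * X + intercept. To avoid rounding drift from the rounded slope/intercept, evaluate the equivalent form Y = mean_Y + SD_Y * (X - mean_X) / SD_X at full precision:
Y = 59.02 + 7.04 * (31 - 56.65) / 12.63
Y = 59.02 - 7.04 * 25.65 / 12.63
Y = 59.02 - 180.576 / 12.63
Y = 59.02 - 14.2974
Y = 44.7226

44.7226


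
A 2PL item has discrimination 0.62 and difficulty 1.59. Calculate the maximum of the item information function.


For 2PL, max info at theta = b = 1.59
I_max = a^2 / 4 = 0.62^2 / 4
= 0.3844 / 4
I_max = 0.0961

0.0961


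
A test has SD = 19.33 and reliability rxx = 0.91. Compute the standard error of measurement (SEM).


SEM = SD * sqrt(1 - rxx)
SEM = 19.33 * sqrt(1 - 0.91)
SEM = 19.33 * sqrt(0.09) = 19.33 * 0.3
SEM = 5.799

5.799


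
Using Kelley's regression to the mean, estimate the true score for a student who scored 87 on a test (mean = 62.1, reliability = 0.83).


T_est = rxx * X + (1 - rxx) * mean
T_est = 0.83 * 87 + 0.17 * 62.1
T_est = 72.21 + 10.557
T_est = 82.767

82.767


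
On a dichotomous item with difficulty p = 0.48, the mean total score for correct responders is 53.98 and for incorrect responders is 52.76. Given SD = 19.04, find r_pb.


q = 1 - p = 0.52
rpb = ((M1 - M0) / SD) * sqrt(p * q)
rpb = ((53.98 - 52.76) / 19.04) * sqrt(0.48 * 0.52)
rpb = 0.032

0.032


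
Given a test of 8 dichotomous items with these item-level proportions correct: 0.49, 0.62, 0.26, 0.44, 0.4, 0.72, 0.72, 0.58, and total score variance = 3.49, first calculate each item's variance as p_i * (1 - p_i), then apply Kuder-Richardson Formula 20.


For each item, compute p_i * q_i:
  Item 1: 0.49 * 0.51 = 0.2499
  Item 2: 0.62 * 0.38 = 0.2356
  Item 3: 0.26 * 0.74 = 0.1924
  Item 4: 0.44 * 0.56 = 0.2464
  Item 5: 0.4 * 0.6 = 0.24
  Item 6: 0.72 * 0.28 = 0.2016
  Item 7: 0.72 * 0.28 = 0.2016
  Item 8: 0.58 * 0.42 = 0.2436
Sum(p_i * q_i) = 0.2499 + 0.2356 + 0.1924 + 0.2464 + 0.24 + 0.2016 + 0.2016 + 0.2436 = 1.8111
KR-20 = (k/(k-1)) * (1 - Sum(p_i*q_i) / Var_total)
= (8/7) * (1 - 1.8111/3.49)
= 1.1429 * 0.4811
KR-20 = 0.5498

0.5498


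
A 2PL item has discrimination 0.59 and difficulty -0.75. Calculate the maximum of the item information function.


For 2PL, max info at theta = b = -0.75
I_max = a^2 / 4 = 0.59^2 / 4
= 0.3481 / 4
I_max = 0.087

0.087


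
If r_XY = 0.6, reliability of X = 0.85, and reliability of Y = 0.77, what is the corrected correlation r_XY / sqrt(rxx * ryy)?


r_corrected = rxy / sqrt(rxx * ryy)
= 0.6 / sqrt(0.85 * 0.77)
= 0.6 / sqrt(0.6545)
= 0.6 / 0.809012
r_corrected = 0.7416

0.7416


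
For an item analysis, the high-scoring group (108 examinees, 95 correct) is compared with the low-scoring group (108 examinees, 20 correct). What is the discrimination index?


p_upper = 95/108 = 0.8796
p_lower = 20/108 = 0.1852
D = 0.8796 - 0.1852 = 0.6944

0.6944


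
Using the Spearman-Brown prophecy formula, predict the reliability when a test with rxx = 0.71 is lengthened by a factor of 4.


r_new = (n * rxx) / (1 + (n-1) * rxx)
r_new = (4 * 0.71) / (1 + 3 * 0.71)
r_new = 2.84 / 3.13
r_new = 0.9073

0.9073


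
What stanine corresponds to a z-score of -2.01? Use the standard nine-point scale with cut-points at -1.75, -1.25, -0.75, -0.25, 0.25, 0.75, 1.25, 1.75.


Stanine boundaries: [-1.75, -1.25, -0.75, -0.25, 0.25, 0.75, 1.25, 1.75]
z = -2.01
Check each boundary:
  z < -1.75
  z < -1.25
  z < -0.75
  z < -0.25
  z < 0.25
  z < 0.75
  z < 1.25
  z < 1.75
Highest qualifying boundary gives stanine = 1

1


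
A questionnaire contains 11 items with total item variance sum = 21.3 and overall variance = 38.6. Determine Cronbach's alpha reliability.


alpha = (k/(k-1)) * (1 - sum(si^2)/s_total^2)
= (11/10) * (1 - 21.3/38.6)
alpha = 0.493

0.493


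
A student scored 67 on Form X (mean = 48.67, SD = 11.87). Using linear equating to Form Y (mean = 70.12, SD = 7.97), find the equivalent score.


slope = SD_Y / SD_X = 7.97 / 11.87 ~ 0.6714
intercept = mean_Y - slope * mean_X = 70.12 - (7.97 / 11.87) * 48.67 ~ 37.441
Y = slope * X + intercept. To avoid rounding drift from the rounded slope/intercept, evaluate the equivalent form Y = mean_Y + SD_Y * (X - mean_X) / SD_X at full precision:
Y = 70.12 + 7.97 * (67 - 48.67) / 11.87
Y = 70.12 + 7.97 * 18.33 / 11.87
Y = 70.12 + 146.0901 / 11.87
Y = 70.12 + 12.3075
Y = 82.4275

82.4275


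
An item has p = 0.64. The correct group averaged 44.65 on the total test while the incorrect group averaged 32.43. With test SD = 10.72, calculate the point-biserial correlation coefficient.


q = 1 - p = 0.36
rpb = ((M1 - M0) / SD) * sqrt(p * q)
rpb = ((44.65 - 32.43) / 10.72) * sqrt(0.64 * 0.36)
rpb = 0.5472

0.5472


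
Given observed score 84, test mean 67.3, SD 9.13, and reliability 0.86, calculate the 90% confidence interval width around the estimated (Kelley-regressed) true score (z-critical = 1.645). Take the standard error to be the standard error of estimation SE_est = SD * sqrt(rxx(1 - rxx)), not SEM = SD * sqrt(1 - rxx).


True score estimate = 0.86*84 + 0.14*67.3 = 81.662
SE_est = SD * sqrt(rxx * (1 - rxx)) = 9.13 * sqrt(0.86 * 0.14) = 9.13 * sqrt(0.1204) = 3.167992
CI = T_est +/- z * SE_est, so width = 2 * z * SE_est = 2 * 1.645 * 3.167992
Width = 10.4227

10.4227


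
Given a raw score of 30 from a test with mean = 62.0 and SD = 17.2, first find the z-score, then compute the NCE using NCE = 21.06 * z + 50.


z = (X - mean) / SD = (30 - 62.0) / 17.2
z = -32.0 / 17.2
z = -1.8605
NCE = NCE = 21.06z + 50
Carry z at full precision (z = -32.0 / 17.2) into the conversion:
NCE = 21.06 * (-32.0 / 17.2) + 50 = -673.92 / 17.2 + 50
NCE = -39.1814 + 50
NCE = 10.8186

10.8186


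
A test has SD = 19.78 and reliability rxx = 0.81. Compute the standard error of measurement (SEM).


SEM = SD * sqrt(1 - rxx)
SEM = 19.78 * sqrt(1 - 0.81)
SEM = 19.78 * sqrt(0.19) = 19.78 * 0.43589
SEM = 8.6219

8.6219


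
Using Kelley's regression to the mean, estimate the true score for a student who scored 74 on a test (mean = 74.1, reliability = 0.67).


T_est = rxx * X + (1 - rxx) * mean
T_est = 0.67 * 74 + 0.33 * 74.1
T_est = 49.58 + 24.453
T_est = 74.033

74.033


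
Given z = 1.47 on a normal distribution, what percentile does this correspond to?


CDF(z) = 0.5 * (1 + erf(z/sqrt(2)))
erf(1.0394) = 0.8584
CDF = 0.9292
Percentile rank = 0.9292 * 100 = 92.92

92.92


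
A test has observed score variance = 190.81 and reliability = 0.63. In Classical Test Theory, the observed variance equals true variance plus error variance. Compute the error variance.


var_true = rxx * var_obs = 0.63 * 190.81 = 120.2103
var_error = var_obs - var_true
var_error = 190.81 - 120.2103
var_error = 70.5997

70.5997


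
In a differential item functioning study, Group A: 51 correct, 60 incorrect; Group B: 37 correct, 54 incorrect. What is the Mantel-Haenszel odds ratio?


Odds_A = 51/60 = 0.85
Odds_B = 37/54 = 0.6852
OR = Odds_A / Odds_B = 0.85 / 0.6852
Exactly, OR = (51 * 54) / (60 * 37) = 2754 / 2220
OR = 1.2405

1.2405


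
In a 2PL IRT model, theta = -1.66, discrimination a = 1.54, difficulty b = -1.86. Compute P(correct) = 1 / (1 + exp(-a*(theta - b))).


a*(theta - b) = 1.54 * (-1.66 - -1.86) = 0.308
exp(-0.308) = 0.7349
P = 1 / (1 + 0.7349)
P = 0.5764

0.5764


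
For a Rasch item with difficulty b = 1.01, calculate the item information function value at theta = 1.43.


P = 1/(1+exp(-(1.43-1.01))) = 0.6035
I = P*(1-P) = 0.6035 * 0.3965
I = 0.2393

0.2393


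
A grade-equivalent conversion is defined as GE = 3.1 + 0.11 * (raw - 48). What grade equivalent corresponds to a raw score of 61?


raw - median = 61 - 48 = 13
slope * diff = 0.11 * 13 = 1.43
GE = 3.1 + 1.43
GE = 4.53

4.53


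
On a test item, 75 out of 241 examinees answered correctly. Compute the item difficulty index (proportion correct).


Item difficulty p = number correct / total examinees
p = 75 / 241
p = 0.3112

0.3112


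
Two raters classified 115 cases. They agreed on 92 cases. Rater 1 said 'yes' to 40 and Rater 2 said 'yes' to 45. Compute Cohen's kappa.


P_o = 92/115 = 0.8
P_e = (40*45 + 75*70) / 13225 = 0.533081
kappa = (P_o - P_e) / (1 - P_e)
kappa = (0.8 - 0.533081) / (1 - 0.533081)
kappa = 0.5717

0.5717


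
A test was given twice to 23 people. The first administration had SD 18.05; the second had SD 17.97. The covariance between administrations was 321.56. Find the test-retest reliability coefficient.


r = cov(X,Y) / (SD_X * SD_Y)
r = 321.56 / (18.05 * 17.97)
r = 321.56 / 324.3585
r = 0.9914

0.9914


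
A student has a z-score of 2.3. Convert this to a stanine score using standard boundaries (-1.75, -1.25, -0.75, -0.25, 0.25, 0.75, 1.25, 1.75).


Stanine boundaries: [-1.75, -1.25, -0.75, -0.25, 0.25, 0.75, 1.25, 1.75]
z = 2.3
Check each boundary:
  z >= -1.75 -> could be stanine 2
  z >= -1.25 -> could be stanine 3
  z >= -0.75 -> could be stanine 4
  z >= -0.25 -> could be stanine 5
  z >= 0.25 -> could be stanine 6
  z >= 0.75 -> could be stanine 7
  z >= 1.25 -> could be stanine 8
  z >= 1.75 -> could be stanine 9
Highest qualifying boundary gives stanine = 9

9


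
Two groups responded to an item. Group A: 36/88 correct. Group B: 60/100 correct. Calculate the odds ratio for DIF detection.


Odds_A = 36/52 = 0.6923
Odds_B = 60/40 = 1.5
OR = Odds_A / Odds_B = 0.6923 / 1.5
Exactly, OR = (36 * 40) / (52 * 60) = 1440 / 3120
OR = 0.4615

0.4615


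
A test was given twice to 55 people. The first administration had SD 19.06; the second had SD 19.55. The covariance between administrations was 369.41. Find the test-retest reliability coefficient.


r = cov(X,Y) / (SD_X * SD_Y)
r = 369.41 / (19.06 * 19.55)
r = 369.41 / 372.623
r = 0.9914

0.9914


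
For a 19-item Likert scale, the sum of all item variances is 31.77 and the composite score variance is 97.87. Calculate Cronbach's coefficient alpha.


alpha = (k/(k-1)) * (1 - sum(si^2)/s_total^2)
= (19/18) * (1 - 31.77/97.87)
alpha = 0.7129

0.7129


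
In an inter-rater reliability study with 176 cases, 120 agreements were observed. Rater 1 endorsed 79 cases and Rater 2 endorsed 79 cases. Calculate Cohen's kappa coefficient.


P_o = 120/176 = 0.681818
P_e = (79*79 + 97*97) / 30976 = 0.50523
kappa = (P_o - P_e) / (1 - P_e)
kappa = (0.681818 - 0.50523) / (1 - 0.50523)
kappa = 0.3569

0.3569


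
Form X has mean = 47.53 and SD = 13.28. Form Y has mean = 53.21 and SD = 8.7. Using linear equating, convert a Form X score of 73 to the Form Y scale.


slope = SD_Y / SD_X = 8.7 / 13.28 ~ 0.6551
intercept = mean_Y - slope * mean_X = 53.21 - (8.7 / 13.28) * 47.53 ~ 22.0721
Y = slope * X + intercept. To avoid rounding drift from the rounded slope/intercept, evaluate the equivalent form Y = mean_Y + SD_Y * (X - mean_X) / SD_X at full precision:
Y = 53.21 + 8.7 * (73 - 47.53) / 13.28
Y = 53.21 + 8.7 * 25.47 / 13.28
Y = 53.21 + 221.589 / 13.28
Y = 53.21 + 16.6859
Y = 69.8959

69.8959


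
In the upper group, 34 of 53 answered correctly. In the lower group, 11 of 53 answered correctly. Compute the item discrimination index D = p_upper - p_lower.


p_upper = 34/53 = 0.6415
p_lower = 11/53 = 0.2075
D = 0.6415 - 0.2075 = 0.434

0.434


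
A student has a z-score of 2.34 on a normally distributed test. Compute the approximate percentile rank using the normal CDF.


CDF(z) = 0.5 * (1 + erf(z/sqrt(2)))
erf(1.6546) = 0.9807
CDF = 0.9904
Percentile rank = 0.9904 * 100 = 99.04

99.04


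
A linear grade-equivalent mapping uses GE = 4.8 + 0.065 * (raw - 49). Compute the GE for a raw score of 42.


raw - median = 42 - 49 = -7
slope * diff = 0.065 * -7 = -0.455
GE = 4.8 + -0.455
GE = 4.345

4.345


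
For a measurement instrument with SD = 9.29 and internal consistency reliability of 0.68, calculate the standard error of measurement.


SEM = SD * sqrt(1 - rxx)
SEM = 9.29 * sqrt(1 - 0.68)
SEM = 9.29 * sqrt(0.32) = 9.29 * 0.565685
SEM = 5.2552

5.2552


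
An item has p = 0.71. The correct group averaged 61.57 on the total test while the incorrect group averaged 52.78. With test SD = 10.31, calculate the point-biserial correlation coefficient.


q = 1 - p = 0.29
rpb = ((M1 - M0) / SD) * sqrt(p * q)
rpb = ((61.57 - 52.78) / 10.31) * sqrt(0.71 * 0.29)
rpb = 0.3869

0.3869


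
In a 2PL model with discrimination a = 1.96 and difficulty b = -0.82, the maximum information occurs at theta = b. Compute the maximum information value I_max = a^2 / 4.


For 2PL, max info at theta = b = -0.82
I_max = a^2 / 4 = 1.96^2 / 4
= 3.8416 / 4
I_max = 0.9604

0.9604


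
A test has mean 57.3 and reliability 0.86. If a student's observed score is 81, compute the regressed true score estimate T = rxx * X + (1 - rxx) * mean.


T_est = rxx * X + (1 - rxx) * mean
T_est = 0.86 * 81 + 0.14 * 57.3
T_est = 69.66 + 8.022
T_est = 77.682

77.682


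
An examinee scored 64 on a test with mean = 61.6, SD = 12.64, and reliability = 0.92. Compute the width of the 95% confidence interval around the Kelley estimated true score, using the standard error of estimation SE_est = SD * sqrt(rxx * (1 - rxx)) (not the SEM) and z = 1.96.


True score estimate = 0.92*64 + 0.08*61.6 = 63.808
SE_est = SD * sqrt(rxx * (1 - rxx)) = 12.64 * sqrt(0.92 * 0.08) = 12.64 * sqrt(0.0736) = 3.429146
CI = T_est +/- z * SE_est, so width = 2 * z * SE_est = 2 * 1.96 * 3.429146
Width = 13.4423

13.4423


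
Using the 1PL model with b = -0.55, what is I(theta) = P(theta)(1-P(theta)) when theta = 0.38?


P = 1/(1+exp(-(0.38--0.55))) = 0.7171
I = P*(1-P) = 0.7171 * 0.2829
I = 0.2029

0.2029


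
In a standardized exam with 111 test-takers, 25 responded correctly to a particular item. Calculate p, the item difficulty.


Item difficulty p = number correct / total examinees
p = 25 / 111
p = 0.2252

0.2252


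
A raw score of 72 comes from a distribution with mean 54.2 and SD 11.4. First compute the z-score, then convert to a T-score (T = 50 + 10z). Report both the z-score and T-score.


z = (X - mean) / SD = (72 - 54.2) / 11.4
z = 17.8 / 11.4
z = 1.5614
T-score = T = 50 + 10z
Carry z at full precision (z = 17.8 / 11.4) into the conversion:
T-score = 50 + 10 * (17.8 / 11.4) = 50 + 178 / 11.4
T-score = 50 + 15.614
T-score = 65.614

65.614


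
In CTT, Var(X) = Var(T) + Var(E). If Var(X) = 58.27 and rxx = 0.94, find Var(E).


var_true = rxx * var_obs = 0.94 * 58.27 = 54.7738
var_error = var_obs - var_true
var_error = 58.27 - 54.7738
var_error = 3.4962

3.4962


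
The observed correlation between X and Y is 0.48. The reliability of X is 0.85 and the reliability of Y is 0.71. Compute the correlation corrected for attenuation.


r_corrected = rxy / sqrt(rxx * ryy)
= 0.48 / sqrt(0.85 * 0.71)
= 0.48 / sqrt(0.6035)
= 0.48 / 0.776853
r_corrected = 0.6179

0.6179


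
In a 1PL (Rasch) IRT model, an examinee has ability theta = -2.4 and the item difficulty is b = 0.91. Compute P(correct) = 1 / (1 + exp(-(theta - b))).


theta - b = -2.4 - 0.91 = -3.31
exp(-(theta - b)) = exp(3.31) = 27.3851
P = 1 / (1 + 27.3851)
P = 0.0352

0.0352


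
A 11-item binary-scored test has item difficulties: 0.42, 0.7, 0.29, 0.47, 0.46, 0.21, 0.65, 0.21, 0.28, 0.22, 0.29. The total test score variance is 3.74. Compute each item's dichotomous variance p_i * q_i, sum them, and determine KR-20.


For each item, compute p_i * q_i:
  Item 1: 0.42 * 0.58 = 0.2436
  Item 2: 0.7 * 0.3 = 0.21
  Item 3: 0.29 * 0.71 = 0.2059
  Item 4: 0.47 * 0.53 = 0.2491
  Item 5: 0.46 * 0.54 = 0.2484
  Item 6: 0.21 * 0.79 = 0.1659
  Item 7: 0.65 * 0.35 = 0.2275
  Item 8: 0.21 * 0.79 = 0.1659
  Item 9: 0.28 * 0.72 = 0.2016
  Item 10: 0.22 * 0.78 = 0.1716
  Item 11: 0.29 * 0.71 = 0.2059
Sum(p_i * q_i) = 0.2436 + 0.21 + 0.2059 + 0.2491 + 0.2484 + 0.1659 + 0.2275 + 0.1659 + 0.2016 + 0.1716 + 0.2059 = 2.2954
KR-20 = (k/(k-1)) * (1 - Sum(p_i*q_i) / Var_total)
= (11/10) * (1 - 2.2954/3.74)
= 1.1 * 0.3863
KR-20 = 0.4249

0.4249


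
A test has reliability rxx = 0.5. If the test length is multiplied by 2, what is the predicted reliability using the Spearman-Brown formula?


r_new = (n * rxx) / (1 + (n-1) * rxx)
r_new = (2 * 0.5) / (1 + 1 * 0.5)
r_new = 1.0 / 1.5
r_new = 0.6667

0.6667


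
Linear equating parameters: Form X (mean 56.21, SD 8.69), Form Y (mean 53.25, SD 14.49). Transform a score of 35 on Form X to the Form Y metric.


slope = SD_Y / SD_X = 14.49 / 8.69 ~ 1.6674
intercept = mean_Y - slope * mean_X = 53.25 - (14.49 / 8.69) * 56.21 ~ -40.4765
Y = slope * X + intercept. To avoid rounding drift from the rounded slope/intercept, evaluate the equivalent form Y = mean_Y + SD_Y * (X - mean_X) / SD_X at full precision:
Y = 53.25 + 14.49 * (35 - 56.21) / 8.69
Y = 53.25 - 14.49 * 21.21 / 8.69
Y = 53.25 - 307.3329 / 8.69
Y = 53.25 - 35.3663
Y = 17.8837

17.8837


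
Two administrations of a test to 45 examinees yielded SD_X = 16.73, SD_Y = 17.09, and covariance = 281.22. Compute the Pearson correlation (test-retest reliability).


r = cov(X,Y) / (SD_X * SD_Y)
r = 281.22 / (16.73 * 17.09)
r = 281.22 / 285.9157
r = 0.9836

0.9836


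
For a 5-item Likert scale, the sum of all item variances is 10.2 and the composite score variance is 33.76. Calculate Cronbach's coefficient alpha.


alpha = (k/(k-1)) * (1 - sum(si^2)/s_total^2)
= (5/4) * (1 - 10.2/33.76)
alpha = 0.8723

0.8723


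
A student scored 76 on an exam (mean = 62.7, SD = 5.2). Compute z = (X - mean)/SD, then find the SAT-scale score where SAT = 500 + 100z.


z = (X - mean) / SD = (76 - 62.7) / 5.2
z = 13.3 / 5.2
z = 2.5577
SAT-scale = SAT = 500 + 100z
Carry z at full precision (z = 13.3 / 5.2) into the conversion:
SAT-scale = 500 + 100 * (13.3 / 5.2) = 500 + 1330 / 5.2
SAT-scale = 500 + 255.7692
SAT-scale = 755.7692

755.7692


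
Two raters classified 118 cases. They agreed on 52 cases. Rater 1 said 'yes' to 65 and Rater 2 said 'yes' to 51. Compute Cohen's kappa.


P_o = 52/118 = 0.440678
P_e = (65*51 + 53*67) / 13924 = 0.493105
kappa = (P_o - P_e) / (1 - P_e)
kappa = (0.440678 - 0.493105) / (1 - 0.493105)
kappa = -0.1034

-0.1034


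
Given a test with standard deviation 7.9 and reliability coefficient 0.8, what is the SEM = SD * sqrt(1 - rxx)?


SEM = SD * sqrt(1 - rxx)
SEM = 7.9 * sqrt(1 - 0.8)
SEM = 7.9 * sqrt(0.2) = 7.9 * 0.447214
SEM = 3.533

3.533


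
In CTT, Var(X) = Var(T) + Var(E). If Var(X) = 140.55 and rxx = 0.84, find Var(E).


var_true = rxx * var_obs = 0.84 * 140.55 = 118.062
var_error = var_obs - var_true
var_error = 140.55 - 118.062
var_error = 22.488

22.488


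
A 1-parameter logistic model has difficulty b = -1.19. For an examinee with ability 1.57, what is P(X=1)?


theta - b = 1.57 - -1.19 = 2.76
exp(-(theta - b)) = exp(-2.76) = 0.0633
P = 1 / (1 + 0.0633)
P = 0.9405

0.9405


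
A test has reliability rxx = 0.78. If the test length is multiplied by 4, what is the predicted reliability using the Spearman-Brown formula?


r_new = (n * rxx) / (1 + (n-1) * rxx)
r_new = (4 * 0.78) / (1 + 3 * 0.78)
r_new = 3.12 / 3.34
r_new = 0.9341

0.9341


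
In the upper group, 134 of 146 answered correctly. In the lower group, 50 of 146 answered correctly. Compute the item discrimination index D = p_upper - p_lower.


p_upper = 134/146 = 0.9178
p_lower = 50/146 = 0.3425
D = 0.9178 - 0.3425 = 0.5753

0.5753


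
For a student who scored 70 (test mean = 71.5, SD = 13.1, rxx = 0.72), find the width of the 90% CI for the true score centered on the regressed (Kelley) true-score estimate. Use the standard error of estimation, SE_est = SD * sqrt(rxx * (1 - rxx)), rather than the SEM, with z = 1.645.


True score estimate = 0.72*70 + 0.28*71.5 = 70.42
SE_est = SD * sqrt(rxx * (1 - rxx)) = 13.1 * sqrt(0.72 * 0.28) = 13.1 * sqrt(0.2016) = 5.881885
CI = T_est +/- z * SE_est, so width = 2 * z * SE_est = 2 * 1.645 * 5.881885
Width = 19.3514

19.3514


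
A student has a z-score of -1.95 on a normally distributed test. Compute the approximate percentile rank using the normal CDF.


CDF(z) = 0.5 * (1 + erf(z/sqrt(2)))
erf(-1.3789) = -0.9488
CDF = 0.0256
Percentile rank = 0.0256 * 100 = 2.56

2.56


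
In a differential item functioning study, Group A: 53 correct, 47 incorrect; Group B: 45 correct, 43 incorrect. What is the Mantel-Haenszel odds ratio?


Odds_A = 53/47 = 1.1277
Odds_B = 45/43 = 1.0465
OR = Odds_A / Odds_B = 1.1277 / 1.0465
Exactly, OR = (53 * 43) / (47 * 45) = 2279 / 2115
OR = 1.0775

1.0775


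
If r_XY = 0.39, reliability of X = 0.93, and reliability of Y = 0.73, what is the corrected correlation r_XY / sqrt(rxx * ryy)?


r_corrected = rxy / sqrt(rxx * ryy)
= 0.39 / sqrt(0.93 * 0.73)
= 0.39 / sqrt(0.6789)
= 0.39 / 0.823954
r_corrected = 0.4733

0.4733


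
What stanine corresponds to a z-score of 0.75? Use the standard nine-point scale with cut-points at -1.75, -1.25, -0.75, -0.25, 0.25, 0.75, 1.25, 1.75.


Stanine boundaries: [-1.75, -1.25, -0.75, -0.25, 0.25, 0.75, 1.25, 1.75]
z = 0.75
Check each boundary:
  z >= -1.75 -> could be stanine 2
  z >= -1.25 -> could be stanine 3
  z >= -0.75 -> could be stanine 4
  z >= -0.25 -> could be stanine 5
  z >= 0.25 -> could be stanine 6
  z >= 0.75 -> could be stanine 7
  z < 1.25
  z < 1.75
Highest qualifying boundary gives stanine = 7

7


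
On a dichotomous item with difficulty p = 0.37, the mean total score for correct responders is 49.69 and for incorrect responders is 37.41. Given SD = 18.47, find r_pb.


q = 1 - p = 0.63
rpb = ((M1 - M0) / SD) * sqrt(p * q)
rpb = ((49.69 - 37.41) / 18.47) * sqrt(0.37 * 0.63)
rpb = 0.321

0.321


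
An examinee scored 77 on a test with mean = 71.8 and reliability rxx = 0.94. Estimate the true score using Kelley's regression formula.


T_est = rxx * X + (1 - rxx) * mean
T_est = 0.94 * 77 + 0.06 * 71.8
T_est = 72.38 + 4.308
T_est = 76.688

76.688


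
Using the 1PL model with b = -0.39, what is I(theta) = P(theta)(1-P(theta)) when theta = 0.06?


P = 1/(1+exp(-(0.06--0.39))) = 0.6106
I = P*(1-P) = 0.6106 * 0.3894
I = 0.2378

0.2378


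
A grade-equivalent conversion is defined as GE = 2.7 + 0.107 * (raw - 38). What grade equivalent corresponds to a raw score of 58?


raw - median = 58 - 38 = 20
slope * diff = 0.107 * 20 = 2.14
GE = 2.7 + 2.14
GE = 4.84

4.84


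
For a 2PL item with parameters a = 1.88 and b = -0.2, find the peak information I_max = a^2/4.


For 2PL, max info at theta = b = -0.2
I_max = a^2 / 4 = 1.88^2 / 4
= 3.5344 / 4
I_max = 0.8836

0.8836


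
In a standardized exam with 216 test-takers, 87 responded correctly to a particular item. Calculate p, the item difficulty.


Item difficulty p = number correct / total examinees
p = 87 / 216
p = 0.4028

0.4028


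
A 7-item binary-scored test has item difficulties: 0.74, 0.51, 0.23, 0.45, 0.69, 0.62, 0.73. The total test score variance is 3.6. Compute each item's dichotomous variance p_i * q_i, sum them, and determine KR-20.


For each item, compute p_i * q_i:
  Item 1: 0.74 * 0.26 = 0.1924
  Item 2: 0.51 * 0.49 = 0.2499
  Item 3: 0.23 * 0.77 = 0.1771
  Item 4: 0.45 * 0.55 = 0.2475
  Item 5: 0.69 * 0.31 = 0.2139
  Item 6: 0.62 * 0.38 = 0.2356
  Item 7: 0.73 * 0.27 = 0.1971
Sum(p_i * q_i) = 0.1924 + 0.2499 + 0.1771 + 0.2475 + 0.2139 + 0.2356 + 0.1971 = 1.5135
KR-20 = (k/(k-1)) * (1 - Sum(p_i*q_i) / Var_total)
= (7/6) * (1 - 1.5135/3.6)
= 1.1667 * 0.5796
KR-20 = 0.6762

0.6762


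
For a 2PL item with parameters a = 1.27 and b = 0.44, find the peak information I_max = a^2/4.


For 2PL, max info at theta = b = 0.44
I_max = a^2 / 4 = 1.27^2 / 4
= 1.6129 / 4
I_max = 0.4032

0.4032


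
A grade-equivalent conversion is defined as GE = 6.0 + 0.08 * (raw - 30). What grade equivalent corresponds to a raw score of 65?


raw - median = 65 - 30 = 35
slope * diff = 0.08 * 35 = 2.8
GE = 6.0 + 2.8
GE = 8.8

8.8


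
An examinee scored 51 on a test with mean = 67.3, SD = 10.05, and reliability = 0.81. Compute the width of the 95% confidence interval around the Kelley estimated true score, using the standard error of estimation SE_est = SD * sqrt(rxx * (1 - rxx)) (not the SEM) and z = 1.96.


True score estimate = 0.81*51 + 0.19*67.3 = 54.097
SE_est = SD * sqrt(rxx * (1 - rxx)) = 10.05 * sqrt(0.81 * 0.19) = 10.05 * sqrt(0.1539) = 3.942624
CI = T_est +/- z * SE_est, so width = 2 * z * SE_est = 2 * 1.96 * 3.942624
Width = 15.4551

15.4551


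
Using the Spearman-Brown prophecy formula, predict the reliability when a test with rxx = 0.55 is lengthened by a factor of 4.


r_new = (n * rxx) / (1 + (n-1) * rxx)
r_new = (4 * 0.55) / (1 + 3 * 0.55)
r_new = 2.2 / 2.65
r_new = 0.8302

0.8302


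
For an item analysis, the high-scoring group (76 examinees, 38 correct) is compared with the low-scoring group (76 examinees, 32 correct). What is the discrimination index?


p_upper = 38/76 = 0.5
p_lower = 32/76 = 0.4211
D = 0.5 - 0.4211 = 0.0789

0.0789


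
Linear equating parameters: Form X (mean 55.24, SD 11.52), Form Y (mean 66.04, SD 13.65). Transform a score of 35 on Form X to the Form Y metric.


slope = SD_Y / SD_X = 13.65 / 11.52 ~ 1.1849
intercept = mean_Y - slope * mean_X = 66.04 - (13.65 / 11.52) * 55.24 ~ 0.5864
Y = slope * X + intercept. To avoid rounding drift from the rounded slope/intercept, evaluate the equivalent form Y = mean_Y + SD_Y * (X - mean_X) / SD_X at full precision:
Y = 66.04 + 13.65 * (35 - 55.24) / 11.52
Y = 66.04 - 13.65 * 20.24 / 11.52
Y = 66.04 - 276.276 / 11.52
Y = 66.04 - 23.9823
Y = 42.0577

42.0577


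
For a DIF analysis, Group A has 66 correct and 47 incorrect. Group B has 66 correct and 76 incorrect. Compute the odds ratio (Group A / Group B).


Odds_A = 66/47 = 1.4043
Odds_B = 66/76 = 0.8684
OR = Odds_A / Odds_B = 1.4043 / 0.8684
Exactly, OR = (66 * 76) / (47 * 66) = 5016 / 3102
OR = 1.617

1.617


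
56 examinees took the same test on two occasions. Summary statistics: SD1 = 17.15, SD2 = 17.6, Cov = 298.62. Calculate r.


r = cov(X,Y) / (SD_X * SD_Y)
r = 298.62 / (17.15 * 17.6)
r = 298.62 / 301.84
r = 0.9893

0.9893


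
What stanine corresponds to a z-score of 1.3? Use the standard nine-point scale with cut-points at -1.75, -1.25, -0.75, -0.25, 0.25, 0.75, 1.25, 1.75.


Stanine boundaries: [-1.75, -1.25, -0.75, -0.25, 0.25, 0.75, 1.25, 1.75]
z = 1.3
Check each boundary:
  z >= -1.75 -> could be stanine 2
  z >= -1.25 -> could be stanine 3
  z >= -0.75 -> could be stanine 4
  z >= -0.25 -> could be stanine 5
  z >= 0.25 -> could be stanine 6
  z >= 0.75 -> could be stanine 7
  z >= 1.25 -> could be stanine 8
  z < 1.75
Highest qualifying boundary gives stanine = 8

8


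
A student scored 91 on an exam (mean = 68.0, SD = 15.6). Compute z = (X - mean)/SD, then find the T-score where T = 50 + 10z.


z = (X - mean) / SD = (91 - 68.0) / 15.6
z = 23.0 / 15.6
z = 1.4744
T-score = T = 50 + 10z
Carry z at full precision (z = 23.0 / 15.6) into the conversion:
T-score = 50 + 10 * (23.0 / 15.6) = 50 + 230 / 15.6
T-score = 50 + 14.7436
T-score = 64.7436

64.7436


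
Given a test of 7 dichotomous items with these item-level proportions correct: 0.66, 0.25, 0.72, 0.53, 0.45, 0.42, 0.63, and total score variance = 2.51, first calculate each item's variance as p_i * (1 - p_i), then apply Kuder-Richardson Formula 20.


For each item, compute p_i * q_i:
  Item 1: 0.66 * 0.34 = 0.2244
  Item 2: 0.25 * 0.75 = 0.1875
  Item 3: 0.72 * 0.28 = 0.2016
  Item 4: 0.53 * 0.47 = 0.2491
  Item 5: 0.45 * 0.55 = 0.2475
  Item 6: 0.42 * 0.58 = 0.2436
  Item 7: 0.63 * 0.37 = 0.2331
Sum(p_i * q_i) = 0.2244 + 0.1875 + 0.2016 + 0.2491 + 0.2475 + 0.2436 + 0.2331 = 1.5868
KR-20 = (k/(k-1)) * (1 - Sum(p_i*q_i) / Var_total)
= (7/6) * (1 - 1.5868/2.51)
= 1.1667 * 0.3678
KR-20 = 0.4291

0.4291


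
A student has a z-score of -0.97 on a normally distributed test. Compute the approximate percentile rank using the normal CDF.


CDF(z) = 0.5 * (1 + erf(z/sqrt(2)))
erf(-0.6859) = -0.668
CDF = 0.166
Percentile rank = 0.166 * 100 = 16.6

16.6


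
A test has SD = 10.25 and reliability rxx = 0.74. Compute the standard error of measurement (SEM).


SEM = SD * sqrt(1 - rxx)
SEM = 10.25 * sqrt(1 - 0.74)
SEM = 10.25 * sqrt(0.26) = 10.25 * 0.509902
SEM = 5.2265

5.2265


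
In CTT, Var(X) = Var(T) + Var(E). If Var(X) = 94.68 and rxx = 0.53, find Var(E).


var_true = rxx * var_obs = 0.53 * 94.68 = 50.1804
var_error = var_obs - var_true
var_error = 94.68 - 50.1804
var_error = 44.4996

44.4996


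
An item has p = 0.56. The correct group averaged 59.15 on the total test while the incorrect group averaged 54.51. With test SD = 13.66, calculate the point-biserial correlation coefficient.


q = 1 - p = 0.44
rpb = ((M1 - M0) / SD) * sqrt(p * q)
rpb = ((59.15 - 54.51) / 13.66) * sqrt(0.56 * 0.44)
rpb = 0.1686

0.1686


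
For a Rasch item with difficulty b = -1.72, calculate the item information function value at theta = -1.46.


P = 1/(1+exp(-(-1.46--1.72))) = 0.5646
I = P*(1-P) = 0.5646 * 0.4354
I = 0.2458

0.2458


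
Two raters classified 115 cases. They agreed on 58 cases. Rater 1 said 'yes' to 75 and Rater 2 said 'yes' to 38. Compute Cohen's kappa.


P_o = 58/115 = 0.504348
P_e = (75*38 + 40*77) / 13225 = 0.448393
kappa = (P_o - P_e) / (1 - P_e)
kappa = (0.504348 - 0.448393) / (1 - 0.448393)
kappa = 0.1014

0.1014


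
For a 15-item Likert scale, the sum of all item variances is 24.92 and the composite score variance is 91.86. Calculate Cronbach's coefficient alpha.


alpha = (k/(k-1)) * (1 - sum(si^2)/s_total^2)
= (15/14) * (1 - 24.92/91.86)
alpha = 0.7808

0.7808


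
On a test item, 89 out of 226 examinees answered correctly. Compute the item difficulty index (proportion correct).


Item difficulty p = number correct / total examinees
p = 89 / 226
p = 0.3938

0.3938


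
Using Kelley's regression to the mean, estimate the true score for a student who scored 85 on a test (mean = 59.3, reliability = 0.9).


T_est = rxx * X + (1 - rxx) * mean
T_est = 0.9 * 85 + 0.1 * 59.3
T_est = 76.5 + 5.93
T_est = 82.43

82.43


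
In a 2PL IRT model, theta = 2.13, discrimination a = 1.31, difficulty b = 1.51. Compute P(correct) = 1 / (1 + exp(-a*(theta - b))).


a*(theta - b) = 1.31 * (2.13 - 1.51) = 0.8122
exp(-0.8122) = 0.4439
P = 1 / (1 + 0.4439)
P = 0.6926

0.6926


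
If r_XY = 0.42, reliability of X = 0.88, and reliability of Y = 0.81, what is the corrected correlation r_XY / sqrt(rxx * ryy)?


r_corrected = rxy / sqrt(rxx * ryy)
= 0.42 / sqrt(0.88 * 0.81)
= 0.42 / sqrt(0.7128)
= 0.42 / 0.844275
r_corrected = 0.4975

0.4975


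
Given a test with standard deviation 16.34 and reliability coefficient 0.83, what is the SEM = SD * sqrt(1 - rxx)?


SEM = SD * sqrt(1 - rxx)
SEM = 16.34 * sqrt(1 - 0.83)
SEM = 16.34 * sqrt(0.17) = 16.34 * 0.412311
SEM = 6.7372

6.7372


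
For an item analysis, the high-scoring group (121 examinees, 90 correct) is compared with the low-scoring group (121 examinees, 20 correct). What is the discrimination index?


p_upper = 90/121 = 0.7438
p_lower = 20/121 = 0.1653
D = 0.7438 - 0.1653 = 0.5785

0.5785


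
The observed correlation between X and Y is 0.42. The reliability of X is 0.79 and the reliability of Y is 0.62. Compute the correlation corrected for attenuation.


r_corrected = rxy / sqrt(rxx * ryy)
= 0.42 / sqrt(0.79 * 0.62)
= 0.42 / sqrt(0.4898)
= 0.42 / 0.699857
r_corrected = 0.6001

0.6001


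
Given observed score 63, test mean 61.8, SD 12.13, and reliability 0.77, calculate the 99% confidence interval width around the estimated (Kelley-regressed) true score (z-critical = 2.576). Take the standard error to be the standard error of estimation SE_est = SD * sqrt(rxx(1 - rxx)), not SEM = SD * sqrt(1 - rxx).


True score estimate = 0.77*63 + 0.23*61.8 = 62.724
SE_est = SD * sqrt(rxx * (1 - rxx)) = 12.13 * sqrt(0.77 * 0.23) = 12.13 * sqrt(0.1771) = 5.104698
CI = T_est +/- z * SE_est, so width = 2 * z * SE_est = 2 * 2.576 * 5.104698
Width = 26.2994

26.2994


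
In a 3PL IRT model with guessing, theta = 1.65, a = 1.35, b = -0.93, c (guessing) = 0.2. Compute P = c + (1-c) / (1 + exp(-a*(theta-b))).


logit = 1.35*(1.65 - -0.93) = 3.483
P* = 1/(1 + exp(-3.483)) = 0.9702
P = 0.2 + (1 - 0.2) * 0.9702
P = 0.9762

0.9762


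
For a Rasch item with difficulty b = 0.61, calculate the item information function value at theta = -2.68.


P = 1/(1+exp(-(-2.68-0.61))) = 0.0359
I = P*(1-P) = 0.0359 * 0.9641
I = 0.0346

0.0346


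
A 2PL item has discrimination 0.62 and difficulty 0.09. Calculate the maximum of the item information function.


For 2PL, max info at theta = b = 0.09
I_max = a^2 / 4 = 0.62^2 / 4
= 0.3844 / 4
I_max = 0.0961

0.0961


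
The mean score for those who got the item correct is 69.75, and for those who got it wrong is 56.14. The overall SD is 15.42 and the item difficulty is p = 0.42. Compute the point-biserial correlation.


q = 1 - p = 0.58
rpb = ((M1 - M0) / SD) * sqrt(p * q)
rpb = ((69.75 - 56.14) / 15.42) * sqrt(0.42 * 0.58)
rpb = 0.4356

0.4356


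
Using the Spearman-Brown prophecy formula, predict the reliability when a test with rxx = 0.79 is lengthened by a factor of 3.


r_new = (n * rxx) / (1 + (n-1) * rxx)
r_new = (3 * 0.79) / (1 + 2 * 0.79)
r_new = 2.37 / 2.58
r_new = 0.9186

0.9186


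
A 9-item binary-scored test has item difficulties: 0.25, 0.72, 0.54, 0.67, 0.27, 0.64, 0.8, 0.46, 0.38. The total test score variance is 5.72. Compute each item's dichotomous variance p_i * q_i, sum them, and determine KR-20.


For each item, compute p_i * q_i:
  Item 1: 0.25 * 0.75 = 0.1875
  Item 2: 0.72 * 0.28 = 0.2016
  Item 3: 0.54 * 0.46 = 0.2484
  Item 4: 0.67 * 0.33 = 0.2211
  Item 5: 0.27 * 0.73 = 0.1971
  Item 6: 0.64 * 0.36 = 0.2304
  Item 7: 0.8 * 0.2 = 0.16
  Item 8: 0.46 * 0.54 = 0.2484
  Item 9: 0.38 * 0.62 = 0.2356
Sum(p_i * q_i) = 0.1875 + 0.2016 + 0.2484 + 0.2211 + 0.1971 + 0.2304 + 0.16 + 0.2484 + 0.2356 = 1.9301
KR-20 = (k/(k-1)) * (1 - Sum(p_i*q_i) / Var_total)
= (9/8) * (1 - 1.9301/5.72)
= 1.125 * 0.6626
KR-20 = 0.7454

0.7454
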